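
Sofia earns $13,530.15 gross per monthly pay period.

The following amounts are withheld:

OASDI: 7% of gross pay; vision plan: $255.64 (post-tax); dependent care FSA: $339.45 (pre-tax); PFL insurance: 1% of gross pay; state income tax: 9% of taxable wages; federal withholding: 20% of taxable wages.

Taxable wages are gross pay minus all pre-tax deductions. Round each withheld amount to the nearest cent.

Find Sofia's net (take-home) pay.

$8,027.35

Dependent care FSA: $339.45
Taxable wages = $13,530.15 − $339.45 = $13,190.70
Federal withholding: $13,190.70 × 0.2 = $2,638.14
State income tax: $13,190.70 × 0.09 = $1,187.16
OASDI: $13,530.15 × 0.07 = $947.11
PFL insurance: $13,530.15 × 0.01 = $135.30
Vision plan: $255.64
Total deductions = $339.45 + $2,638.14 + $1,187.16 + $947.11 + $135.30 + $255.64 = $5,502.80
Net pay = $13,530.15 − $5,502.80 = $8,027.35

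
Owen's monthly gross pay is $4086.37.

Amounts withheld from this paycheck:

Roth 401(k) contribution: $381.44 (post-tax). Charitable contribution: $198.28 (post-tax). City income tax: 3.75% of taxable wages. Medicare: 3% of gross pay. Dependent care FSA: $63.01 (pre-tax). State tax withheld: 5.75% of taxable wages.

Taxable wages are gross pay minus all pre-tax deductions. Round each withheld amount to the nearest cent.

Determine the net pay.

$2938.83

Dependent care FSA: $63.01
Taxable wages = $4086.37 − $63.01 = $4023.36
State tax withheld: $4023.36 × 0.0575 = $231.34
City income tax: $4023.36 × 0.0375 = $150.88
Medicare: $4086.37 × 0.03 = $122.59
Roth 401(k) contribution: $381.44
Charitable contribution: $198.28
Total deductions = $63.01 + $231.34 + $150.88 + $122.59 + $381.44 + $198.28 = $1147.54
Net pay = $4086.37 − $1147.54 = $2938.83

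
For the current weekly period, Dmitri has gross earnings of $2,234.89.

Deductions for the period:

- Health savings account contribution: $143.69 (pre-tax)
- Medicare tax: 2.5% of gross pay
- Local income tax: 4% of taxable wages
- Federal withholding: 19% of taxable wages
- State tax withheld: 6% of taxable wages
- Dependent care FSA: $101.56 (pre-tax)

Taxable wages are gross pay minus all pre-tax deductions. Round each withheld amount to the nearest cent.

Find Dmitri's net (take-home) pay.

Dependent care FSA: $101.56
Health savings account contribution: $143.69
Pre-tax total = $101.56 + $143.69 = $245.25
Taxable wages = $2,234.89 − $245.25 = $1,989.64
State tax withheld: $1,989.64 × 0.06 = $119.38
Local income tax: $1,989.64 × 0.04 = $79.59
Federal withholding: $1,989.64 × 0.19 = $378.03
Medicare tax: $2,234.89 × 0.025 = $55.87
Total deductions = $101.56 + $143.69 + $119.38 + $79.59 + $378.03 + $55.87 = $878.12
Net pay = $2,234.89 − $878.12 = $1,356.77

$1,356.77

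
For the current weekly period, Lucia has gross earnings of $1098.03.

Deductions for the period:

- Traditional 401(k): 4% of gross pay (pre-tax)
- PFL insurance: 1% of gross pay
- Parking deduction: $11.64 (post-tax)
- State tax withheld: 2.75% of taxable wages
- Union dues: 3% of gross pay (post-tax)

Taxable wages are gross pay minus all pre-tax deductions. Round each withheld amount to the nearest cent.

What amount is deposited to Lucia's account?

$969.56

Traditional 401(k): $1098.03 × 0.04 = $43.92
Taxable wages = $1098.03 − $43.92 = $1054.11
State tax withheld: $1054.11 × 0.0275 = $28.99
PFL insurance: $1098.03 × 0.01 = $10.98
Union dues: $1098.03 × 0.03 = $32.94
Parking deduction: $11.64
Total deductions = $43.92 + $28.99 + $10.98 + $32.94 + $11.64 = $128.47
Net pay = $1098.03 − $128.47 = $969.56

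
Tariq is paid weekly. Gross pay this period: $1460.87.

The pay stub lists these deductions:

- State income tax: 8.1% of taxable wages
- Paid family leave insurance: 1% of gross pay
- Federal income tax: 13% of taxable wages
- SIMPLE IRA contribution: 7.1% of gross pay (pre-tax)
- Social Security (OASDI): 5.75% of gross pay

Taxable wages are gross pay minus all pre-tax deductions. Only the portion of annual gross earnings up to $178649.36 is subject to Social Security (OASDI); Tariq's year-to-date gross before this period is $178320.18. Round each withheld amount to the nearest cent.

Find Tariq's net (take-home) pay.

SIMPLE IRA contribution: $1460.87 × 0.071 = $103.72
Taxable wages = $1460.87 − $103.72 = $1357.15
Federal income tax: $1357.15 × 0.13 = $176.43
State income tax: $1357.15 × 0.081 = $109.93
Paid family leave insurance: $1460.87 × 0.01 = $14.61
Social Security (OASDI): only $178649.36 − $178320.18 = $329.18 of this check is subject → $329.18 × 0.0575 = $18.93
Total deductions = $103.72 + $176.43 + $109.93 + $14.61 + $18.93 = $423.62
Net pay = $1460.87 − $423.62 = $1037.25

$1037.25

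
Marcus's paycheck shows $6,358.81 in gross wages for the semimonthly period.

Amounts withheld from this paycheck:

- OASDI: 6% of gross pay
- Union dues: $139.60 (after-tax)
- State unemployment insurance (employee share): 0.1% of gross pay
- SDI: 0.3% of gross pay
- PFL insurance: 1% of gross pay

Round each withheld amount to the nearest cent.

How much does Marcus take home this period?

$5,748.65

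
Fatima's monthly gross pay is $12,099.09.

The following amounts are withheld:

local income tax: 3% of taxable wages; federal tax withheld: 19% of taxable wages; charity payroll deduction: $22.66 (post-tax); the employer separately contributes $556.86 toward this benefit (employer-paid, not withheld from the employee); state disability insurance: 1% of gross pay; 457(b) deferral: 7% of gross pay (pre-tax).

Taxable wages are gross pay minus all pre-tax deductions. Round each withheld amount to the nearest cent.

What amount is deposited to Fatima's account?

$8,633.03

457(b) deferral: $12,099.09 × 0.07 = $846.94
Taxable wages = $12,099.09 − $846.94 = $11,252.15
Local income tax: $11,252.15 × 0.03 = $337.56
Federal tax withheld: $11,252.15 × 0.19 = $2,137.91
State disability insurance: $12,099.09 × 0.01 = $120.99
Charity payroll deduction: $22.66
(Employer's $556.86 toward charity payroll deduction is not withheld from the employee.)
Total deductions = $846.94 + $337.56 + $2,137.91 + $120.99 + $22.66 = $3,466.06
Net pay = $12,099.09 − $3,466.06 = $8,633.03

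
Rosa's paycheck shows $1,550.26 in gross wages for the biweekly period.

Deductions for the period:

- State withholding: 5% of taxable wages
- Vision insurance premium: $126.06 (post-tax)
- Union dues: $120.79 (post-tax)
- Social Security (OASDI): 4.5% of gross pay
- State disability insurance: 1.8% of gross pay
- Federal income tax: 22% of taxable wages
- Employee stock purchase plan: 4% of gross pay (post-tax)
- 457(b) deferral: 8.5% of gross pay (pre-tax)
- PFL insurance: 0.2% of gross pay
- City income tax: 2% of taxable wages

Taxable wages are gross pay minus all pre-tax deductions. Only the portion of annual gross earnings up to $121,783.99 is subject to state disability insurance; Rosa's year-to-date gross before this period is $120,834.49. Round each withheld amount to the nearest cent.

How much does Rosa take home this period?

$608.32

457(b) deferral: $1,550.26 × 0.085 = $131.77
Taxable wages = $1,550.26 − $131.77 = $1,418.49
City income tax: $1,418.49 × 0.02 = $28.37
Federal income tax: $1,418.49 × 0.22 = $312.07
State withholding: $1,418.49 × 0.05 = $70.92
Social Security (OASDI): $1,550.26 × 0.045 = $69.76
PFL insurance: $1,550.26 × 0.002 = $3.10
State disability insurance: only $121,783.99 − $120,834.49 = $949.50 of this check is subject → $949.50 × 0.018 = $17.09
Vision insurance premium: $126.06
Employee stock purchase plan: $1,550.26 × 0.04 = $62.01
Union dues: $120.79
Total deductions = $131.77 + $28.37 + $312.07 + $70.92 + $69.76 + $3.10 + $17.09 + $126.06 + $62.01 + $120.79 = $941.94
Net pay = $1,550.26 − $941.94 = $608.32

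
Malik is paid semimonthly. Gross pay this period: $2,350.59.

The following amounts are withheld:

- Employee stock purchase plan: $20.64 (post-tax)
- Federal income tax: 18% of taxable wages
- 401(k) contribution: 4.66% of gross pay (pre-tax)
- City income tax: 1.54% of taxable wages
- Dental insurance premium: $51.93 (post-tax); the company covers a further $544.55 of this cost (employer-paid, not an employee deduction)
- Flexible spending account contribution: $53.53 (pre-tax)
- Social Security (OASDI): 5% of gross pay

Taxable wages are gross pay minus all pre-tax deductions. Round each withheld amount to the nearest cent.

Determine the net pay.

$1,569.98

401(k) contribution: $2,350.59 × 0.0466 = $109.54
Flexible spending account contribution: $53.53
Pre-tax total = $109.54 + $53.53 = $163.07
Taxable wages = $2,350.59 − $163.07 = $2,187.52
City income tax: $2,187.52 × 0.0154 = $33.69
Federal income tax: $2,187.52 × 0.18 = $393.75
Social Security (OASDI): $2,350.59 × 0.05 = $117.53
Dental insurance premium: $51.93
Employee stock purchase plan: $20.64
(Employer's $544.55 toward dental insurance premium is not withheld from the employee.)
Total deductions = $109.54 + $53.53 + $33.69 + $393.75 + $117.53 + $51.93 + $20.64 = $780.61
Net pay = $2,350.59 − $780.61 = $1,569.98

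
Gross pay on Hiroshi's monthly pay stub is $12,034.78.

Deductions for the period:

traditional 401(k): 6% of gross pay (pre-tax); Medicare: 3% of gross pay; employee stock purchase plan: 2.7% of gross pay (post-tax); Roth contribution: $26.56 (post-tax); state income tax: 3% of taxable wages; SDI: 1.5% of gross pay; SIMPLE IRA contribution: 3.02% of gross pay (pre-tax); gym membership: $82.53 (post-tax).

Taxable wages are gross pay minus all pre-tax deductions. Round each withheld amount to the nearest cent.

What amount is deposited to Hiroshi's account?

Traditional 401(k): $12,034.78 × 0.06 = $722.09
SIMPLE IRA contribution: $12,034.78 × 0.0302 = $363.45
Pre-tax total = $722.09 + $363.45 = $1,085.54
Taxable wages = $12,034.78 − $1,085.54 = $10,949.24
State income tax: $10,949.24 × 0.03 = $328.48
Medicare: $12,034.78 × 0.03 = $361.04
SDI: $12,034.78 × 0.015 = $180.52
Employee stock purchase plan: $12,034.78 × 0.027 = $324.94
Roth contribution: $26.56
Gym membership: $82.53
Total deductions = $722.09 + $363.45 + $328.48 + $361.04 + $180.52 + $324.94 + $26.56 + $82.53 = $2,389.61
Net pay = $12,034.78 − $2,389.61 = $9,645.17

$9,645.17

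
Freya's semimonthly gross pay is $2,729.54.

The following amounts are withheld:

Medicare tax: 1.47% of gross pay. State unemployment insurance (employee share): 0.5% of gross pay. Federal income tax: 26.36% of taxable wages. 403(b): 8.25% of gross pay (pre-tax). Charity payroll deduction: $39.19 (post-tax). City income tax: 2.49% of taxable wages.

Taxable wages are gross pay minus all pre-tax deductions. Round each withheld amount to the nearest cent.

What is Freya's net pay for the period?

403(b): $2,729.54 × 0.0825 = $225.19
Taxable wages = $2,729.54 − $225.19 = $2,504.35
Federal income tax: $2,504.35 × 0.2636 = $660.15
City income tax: $2,504.35 × 0.0249 = $62.36
Medicare tax: $2,729.54 × 0.0147 = $40.12
State unemployment insurance (employee share): $2,729.54 × 0.005 = $13.65
Charity payroll deduction: $39.19
Total deductions = $225.19 + $660.15 + $62.36 + $40.12 + $13.65 + $39.19 = $1,040.66
Net pay = $2,729.54 − $1,040.66 = $1,688.88

$1,688.88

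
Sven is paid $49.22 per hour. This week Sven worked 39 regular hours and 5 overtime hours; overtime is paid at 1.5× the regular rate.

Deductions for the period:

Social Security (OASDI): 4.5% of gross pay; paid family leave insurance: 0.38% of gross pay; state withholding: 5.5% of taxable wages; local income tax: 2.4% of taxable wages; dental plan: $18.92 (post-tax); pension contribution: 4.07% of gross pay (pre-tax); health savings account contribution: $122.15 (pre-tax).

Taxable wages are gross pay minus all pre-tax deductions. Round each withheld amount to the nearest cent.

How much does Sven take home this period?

$1,779.02

Regular pay: 39 × $49.22 = $1,919.58
Overtime pay: 5 × $49.22 × 1.5 = $369.15
Gross pay = $1,919.58 + $369.15 = $2,288.73
Health savings account contribution: $122.15
Pension contribution: $2,288.73 × 0.0407 = $93.15
Pre-tax total = $122.15 + $93.15 = $215.30
Taxable wages = $2,288.73 − $215.30 = $2,073.43
Local income tax: $2,073.43 × 0.024 = $49.76
State withholding: $2,073.43 × 0.055 = $114.04
Social Security (OASDI): $2,288.73 × 0.045 = $102.99
Paid family leave insurance: $2,288.73 × 0.0038 = $8.70
Dental plan: $18.92
Total deductions = $122.15 + $93.15 + $49.76 + $114.04 + $102.99 + $8.70 + $18.92 = $509.71
Net pay = $2,288.73 − $509.71 = $1,779.02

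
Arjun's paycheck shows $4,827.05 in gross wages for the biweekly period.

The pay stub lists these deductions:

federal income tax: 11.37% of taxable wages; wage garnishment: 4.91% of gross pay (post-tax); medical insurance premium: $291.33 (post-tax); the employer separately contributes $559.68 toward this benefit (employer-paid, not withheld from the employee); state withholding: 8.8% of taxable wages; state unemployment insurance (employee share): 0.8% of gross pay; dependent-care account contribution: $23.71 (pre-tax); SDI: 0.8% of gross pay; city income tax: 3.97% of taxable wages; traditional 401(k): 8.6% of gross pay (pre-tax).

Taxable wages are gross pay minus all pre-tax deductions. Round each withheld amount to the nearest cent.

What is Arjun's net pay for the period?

$2,723.32

Dependent-care account contribution: $23.71
Traditional 401(k): $4,827.05 × 0.086 = $415.13
Pre-tax total = $23.71 + $415.13 = $438.84
Taxable wages = $4,827.05 − $438.84 = $4,388.21
State withholding: $4,388.21 × 0.088 = $386.16
Federal income tax: $4,388.21 × 0.1137 = $498.94
City income tax: $4,388.21 × 0.0397 = $174.21
State unemployment insurance (employee share): $4,827.05 × 0.008 = $38.62
SDI: $4,827.05 × 0.008 = $38.62
Wage garnishment: $4,827.05 × 0.0491 = $237.01
Medical insurance premium: $291.33
(Employer's $559.68 toward medical insurance premium is not withheld from the employee.)
Total deductions = $23.71 + $415.13 + $386.16 + $498.94 + $174.21 + $38.62 + $38.62 + $237.01 + $291.33 = $2,103.73
Net pay = $4,827.05 − $2,103.73 = $2,723.32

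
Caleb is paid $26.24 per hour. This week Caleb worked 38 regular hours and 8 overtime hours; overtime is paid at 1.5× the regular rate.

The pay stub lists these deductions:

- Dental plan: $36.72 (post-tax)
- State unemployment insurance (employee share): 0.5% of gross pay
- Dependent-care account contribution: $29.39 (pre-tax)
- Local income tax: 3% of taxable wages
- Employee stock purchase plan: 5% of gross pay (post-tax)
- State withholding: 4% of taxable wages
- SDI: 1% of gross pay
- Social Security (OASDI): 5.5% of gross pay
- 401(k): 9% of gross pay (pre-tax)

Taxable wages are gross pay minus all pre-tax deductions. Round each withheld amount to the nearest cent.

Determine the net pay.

$888.85

Regular pay: 38 × $26.24 = $997.12
Overtime pay: 8 × $26.24 × 1.5 = $314.88
Gross pay = $997.12 + $314.88 = $1312.00
401(k): $1312.00 × 0.09 = $118.08
Dependent-care account contribution: $29.39
Pre-tax total = $118.08 + $29.39 = $147.47
Taxable wages = $1312.00 − $147.47 = $1164.53
Local income tax: $1164.53 × 0.03 = $34.94
State withholding: $1164.53 × 0.04 = $46.58
SDI: $1312.00 × 0.01 = $13.12
Social Security (OASDI): $1312.00 × 0.055 = $72.16
State unemployment insurance (employee share): $1312.00 × 0.005 = $6.56
Employee stock purchase plan: $1312.00 × 0.05 = $65.60
Dental plan: $36.72
Total deductions = $118.08 + $29.39 + $34.94 + $46.58 + $13.12 + $72.16 + $6.56 + $65.60 + $36.72 = $423.15
Net pay = $1312.00 − $423.15 = $888.85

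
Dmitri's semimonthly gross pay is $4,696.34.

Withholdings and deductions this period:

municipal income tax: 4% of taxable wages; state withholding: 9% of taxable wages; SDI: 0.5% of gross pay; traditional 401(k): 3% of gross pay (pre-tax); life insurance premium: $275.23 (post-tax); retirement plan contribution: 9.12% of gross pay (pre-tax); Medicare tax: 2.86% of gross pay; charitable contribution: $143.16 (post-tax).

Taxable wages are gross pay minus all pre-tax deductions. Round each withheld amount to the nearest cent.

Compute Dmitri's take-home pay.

Retirement plan contribution: $4,696.34 × 0.0912 = $428.31
Traditional 401(k): $4,696.34 × 0.03 = $140.89
Pre-tax total = $428.31 + $140.89 = $569.20
Taxable wages = $4,696.34 − $569.20 = $4,127.14
Municipal income tax: $4,127.14 × 0.04 = $165.09
State withholding: $4,127.14 × 0.09 = $371.44
Medicare tax: $4,696.34 × 0.0286 = $134.32
SDI: $4,696.34 × 0.005 = $23.48
Life insurance premium: $275.23
Charitable contribution: $143.16
Total deductions = $428.31 + $140.89 + $165.09 + $371.44 + $134.32 + $23.48 + $275.23 + $143.16 = $1,681.92
Net pay = $4,696.34 − $1,681.92 = $3,014.42

$3,014.42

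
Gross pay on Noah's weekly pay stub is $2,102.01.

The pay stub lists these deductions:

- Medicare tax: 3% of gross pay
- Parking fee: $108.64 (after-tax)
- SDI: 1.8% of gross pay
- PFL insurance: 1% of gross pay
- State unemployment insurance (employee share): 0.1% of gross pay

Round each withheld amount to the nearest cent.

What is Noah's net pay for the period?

PFL insurance: $2,102.01 × 0.01 = $21.02
State unemployment insurance (employee share): $2,102.01 × 0.001 = $2.10
SDI: $2,102.01 × 0.018 = $37.84
Medicare tax: $2,102.01 × 0.03 = $63.06
Parking fee: $108.64
Total deductions = $21.02 + $2.10 + $37.84 + $63.06 + $108.64 = $232.66
Net pay = $2,102.01 − $232.66 = $1,869.35

$1,869.35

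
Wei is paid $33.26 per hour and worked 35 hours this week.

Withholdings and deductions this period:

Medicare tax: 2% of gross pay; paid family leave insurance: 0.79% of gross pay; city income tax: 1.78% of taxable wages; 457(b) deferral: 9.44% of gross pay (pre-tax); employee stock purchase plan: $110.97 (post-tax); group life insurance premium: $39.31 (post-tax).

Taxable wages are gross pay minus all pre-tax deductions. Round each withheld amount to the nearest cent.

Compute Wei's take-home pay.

$852.69

Gross pay: 35 × $33.26 = $1164.10
457(b) deferral: $1164.10 × 0.0944 = $109.89
Taxable wages = $1164.10 − $109.89 = $1054.21
City income tax: $1054.21 × 0.0178 = $18.76
Medicare tax: $1164.10 × 0.02 = $23.28
Paid family leave insurance: $1164.10 × 0.0079 = $9.20
Group life insurance premium: $39.31
Employee stock purchase plan: $110.97
Total deductions = $109.89 + $18.76 + $23.28 + $9.20 + $39.31 + $110.97 = $311.41
Net pay = $1164.10 − $311.41 = $852.69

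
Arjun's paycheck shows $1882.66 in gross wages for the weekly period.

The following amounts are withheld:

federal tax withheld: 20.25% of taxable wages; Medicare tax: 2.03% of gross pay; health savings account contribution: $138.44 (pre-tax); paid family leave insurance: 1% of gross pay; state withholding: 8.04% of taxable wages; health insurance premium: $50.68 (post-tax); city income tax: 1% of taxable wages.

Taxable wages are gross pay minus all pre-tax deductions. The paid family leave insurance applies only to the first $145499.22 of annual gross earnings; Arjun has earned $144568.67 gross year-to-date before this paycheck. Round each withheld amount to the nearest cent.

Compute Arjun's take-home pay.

Health savings account contribution: $138.44
Taxable wages = $1882.66 − $138.44 = $1744.22
State withholding: $1744.22 × 0.0804 = $140.24
Federal tax withheld: $1744.22 × 0.2025 = $353.20
City income tax: $1744.22 × 0.01 = $17.44
Medicare tax: $1882.66 × 0.0203 = $38.22
Paid family leave insurance: only $145499.22 − $144568.67 = $930.55 of this check is subject → $930.55 × 0.01 = $9.31
Health insurance premium: $50.68
Total deductions = $138.44 + $140.24 + $353.20 + $17.44 + $38.22 + $9.31 + $50.68 = $747.53
Net pay = $1882.66 − $747.53 = $1135.13

$1135.13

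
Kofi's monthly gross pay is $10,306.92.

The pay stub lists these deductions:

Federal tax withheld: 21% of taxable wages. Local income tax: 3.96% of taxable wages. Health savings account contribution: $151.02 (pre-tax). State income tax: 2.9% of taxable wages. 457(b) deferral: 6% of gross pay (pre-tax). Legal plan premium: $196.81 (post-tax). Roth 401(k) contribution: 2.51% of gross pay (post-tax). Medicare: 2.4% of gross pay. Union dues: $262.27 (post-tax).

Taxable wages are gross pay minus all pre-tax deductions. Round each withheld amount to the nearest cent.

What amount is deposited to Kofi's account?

Health savings account contribution: $151.02
457(b) deferral: $10,306.92 × 0.06 = $618.42
Pre-tax total = $151.02 + $618.42 = $769.44
Taxable wages = $10,306.92 − $769.44 = $9,537.48
Local income tax: $9,537.48 × 0.0396 = $377.68
State income tax: $9,537.48 × 0.029 = $276.59
Federal tax withheld: $9,537.48 × 0.21 = $2,002.87
Medicare: $10,306.92 × 0.024 = $247.37
Roth 401(k) contribution: $10,306.92 × 0.0251 = $258.70
Legal plan premium: $196.81
Union dues: $262.27
Total deductions = $151.02 + $618.42 + $377.68 + $276.59 + $2,002.87 + $247.37 + $258.70 + $196.81 + $262.27 = $4,391.73
Net pay = $10,306.92 − $4,391.73 = $5,915.19

$5,915.19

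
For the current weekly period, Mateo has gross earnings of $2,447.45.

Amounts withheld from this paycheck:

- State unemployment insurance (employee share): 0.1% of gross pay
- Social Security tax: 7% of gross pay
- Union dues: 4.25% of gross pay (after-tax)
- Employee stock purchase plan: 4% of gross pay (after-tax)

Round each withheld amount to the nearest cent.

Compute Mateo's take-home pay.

Social Security tax: $2,447.45 × 0.07 = $171.32
State unemployment insurance (employee share): $2,447.45 × 0.001 = $2.45
Union dues: $2,447.45 × 0.0425 = $104.02
Employee stock purchase plan: $2,447.45 × 0.04 = $97.90
Total deductions = $171.32 + $2.45 + $104.02 + $97.90 = $375.69
Net pay = $2,447.45 − $375.69 = $2,071.76

$2,071.76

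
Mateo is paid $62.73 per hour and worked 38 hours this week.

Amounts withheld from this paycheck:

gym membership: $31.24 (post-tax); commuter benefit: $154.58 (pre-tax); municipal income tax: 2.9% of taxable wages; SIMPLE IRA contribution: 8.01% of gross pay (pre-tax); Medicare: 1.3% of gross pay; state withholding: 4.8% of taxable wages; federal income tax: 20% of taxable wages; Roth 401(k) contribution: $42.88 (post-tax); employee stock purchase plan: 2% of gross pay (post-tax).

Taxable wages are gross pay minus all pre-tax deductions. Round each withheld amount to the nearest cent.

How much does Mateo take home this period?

Gross pay: 38 × $62.73 = $2,383.74
Commuter benefit: $154.58
SIMPLE IRA contribution: $2,383.74 × 0.0801 = $190.94
Pre-tax total = $154.58 + $190.94 = $345.52
Taxable wages = $2,383.74 − $345.52 = $2,038.22
Federal income tax: $2,038.22 × 0.2 = $407.64
State withholding: $2,038.22 × 0.048 = $97.83
Municipal income tax: $2,038.22 × 0.029 = $59.11
Medicare: $2,383.74 × 0.013 = $30.99
Gym membership: $31.24
Roth 401(k) contribution: $42.88
Employee stock purchase plan: $2,383.74 × 0.02 = $47.67
Total deductions = $154.58 + $190.94 + $407.64 + $97.83 + $59.11 + $30.99 + $31.24 + $42.88 + $47.67 = $1,062.88
Net pay = $2,383.74 − $1,062.88 = $1,320.86

$1,320.86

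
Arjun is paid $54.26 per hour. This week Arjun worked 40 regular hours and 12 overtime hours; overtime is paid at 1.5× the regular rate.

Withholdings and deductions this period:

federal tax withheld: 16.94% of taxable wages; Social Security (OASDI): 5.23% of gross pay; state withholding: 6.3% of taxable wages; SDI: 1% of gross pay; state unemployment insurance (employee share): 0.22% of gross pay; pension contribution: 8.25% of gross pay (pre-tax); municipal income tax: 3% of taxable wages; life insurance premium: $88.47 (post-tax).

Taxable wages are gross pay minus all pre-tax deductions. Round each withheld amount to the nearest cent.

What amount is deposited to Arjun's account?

$1838.34

Regular pay: 40 × $54.26 = $2170.40
Overtime pay: 12 × $54.26 × 1.5 = $976.68
Gross pay = $2170.40 + $976.68 = $3147.08
Pension contribution: $3147.08 × 0.0825 = $259.63
Taxable wages = $3147.08 − $259.63 = $2887.45
State withholding: $2887.45 × 0.063 = $181.91
Municipal income tax: $2887.45 × 0.03 = $86.62
Federal tax withheld: $2887.45 × 0.1694 = $489.13
State unemployment insurance (employee share): $3147.08 × 0.0022 = $6.92
Social Security (OASDI): $3147.08 × 0.0523 = $164.59
SDI: $3147.08 × 0.01 = $31.47
Life insurance premium: $88.47
Total deductions = $259.63 + $181.91 + $86.62 + $489.13 + $6.92 + $164.59 + $31.47 + $88.47 = $1308.74
Net pay = $3147.08 − $1308.74 = $1838.34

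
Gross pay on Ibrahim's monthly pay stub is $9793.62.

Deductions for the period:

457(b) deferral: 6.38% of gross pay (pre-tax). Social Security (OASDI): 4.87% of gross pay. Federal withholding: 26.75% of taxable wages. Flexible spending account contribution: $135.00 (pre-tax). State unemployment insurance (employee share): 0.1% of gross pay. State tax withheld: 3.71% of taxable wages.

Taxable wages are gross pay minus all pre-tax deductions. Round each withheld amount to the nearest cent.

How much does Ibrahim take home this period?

$5795.36

Flexible spending account contribution: $135.00
457(b) deferral: $9793.62 × 0.0638 = $624.83
Pre-tax total = $135.00 + $624.83 = $759.83
Taxable wages = $9793.62 − $759.83 = $9033.79
Federal withholding: $9033.79 × 0.2675 = $2416.54
State tax withheld: $9033.79 × 0.0371 = $335.15
Social Security (OASDI): $9793.62 × 0.0487 = $476.95
State unemployment insurance (employee share): $9793.62 × 0.001 = $9.79
Total deductions = $135.00 + $624.83 + $2416.54 + $335.15 + $476.95 + $9.79 = $3998.26
Net pay = $9793.62 − $3998.26 = $5795.36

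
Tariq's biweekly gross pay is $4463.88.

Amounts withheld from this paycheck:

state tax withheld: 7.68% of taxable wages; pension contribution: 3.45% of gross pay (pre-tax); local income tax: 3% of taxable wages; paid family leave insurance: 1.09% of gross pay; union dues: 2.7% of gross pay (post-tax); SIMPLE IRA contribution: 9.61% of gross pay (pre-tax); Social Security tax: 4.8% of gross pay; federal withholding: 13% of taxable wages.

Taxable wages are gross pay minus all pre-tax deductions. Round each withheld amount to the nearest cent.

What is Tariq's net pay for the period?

$2578.45

SIMPLE IRA contribution: $4463.88 × 0.0961 = $428.98
Pension contribution: $4463.88 × 0.0345 = $154.00
Pre-tax total = $428.98 + $154.00 = $582.98
Taxable wages = $4463.88 − $582.98 = $3880.90
State tax withheld: $3880.90 × 0.0768 = $298.05
Local income tax: $3880.90 × 0.03 = $116.43
Federal withholding: $3880.90 × 0.13 = $504.52
Paid family leave insurance: $4463.88 × 0.0109 = $48.66
Social Security tax: $4463.88 × 0.048 = $214.27
Union dues: $4463.88 × 0.027 = $120.52
Total deductions = $428.98 + $154.00 + $298.05 + $116.43 + $504.52 + $48.66 + $214.27 + $120.52 = $1885.43
Net pay = $4463.88 − $1885.43 = $2578.45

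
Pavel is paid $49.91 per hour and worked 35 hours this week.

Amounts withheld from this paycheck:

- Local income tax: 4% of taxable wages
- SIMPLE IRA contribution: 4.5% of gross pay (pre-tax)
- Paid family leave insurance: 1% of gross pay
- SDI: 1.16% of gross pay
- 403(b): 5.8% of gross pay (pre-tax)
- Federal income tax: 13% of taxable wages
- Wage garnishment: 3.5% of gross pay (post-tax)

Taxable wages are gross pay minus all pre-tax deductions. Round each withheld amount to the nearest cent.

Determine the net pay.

$1201.67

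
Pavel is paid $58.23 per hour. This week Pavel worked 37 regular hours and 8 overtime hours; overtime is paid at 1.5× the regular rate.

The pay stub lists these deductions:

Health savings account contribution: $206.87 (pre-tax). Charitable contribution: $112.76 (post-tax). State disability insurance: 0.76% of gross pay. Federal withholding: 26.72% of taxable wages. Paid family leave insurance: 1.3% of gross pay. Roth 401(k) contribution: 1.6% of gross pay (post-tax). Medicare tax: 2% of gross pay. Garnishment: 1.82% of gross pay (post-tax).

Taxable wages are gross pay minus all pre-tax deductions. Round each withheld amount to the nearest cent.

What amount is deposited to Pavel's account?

$1,613.10

Regular pay: 37 × $58.23 = $2,154.51
Overtime pay: 8 × $58.23 × 1.5 = $698.76
Gross pay = $2,154.51 + $698.76 = $2,853.27
Health savings account contribution: $206.87
Taxable wages = $2,853.27 − $206.87 = $2,646.40
Federal withholding: $2,646.40 × 0.2672 = $707.12
Medicare tax: $2,853.27 × 0.02 = $57.07
State disability insurance: $2,853.27 × 0.0076 = $21.68
Paid family leave insurance: $2,853.27 × 0.013 = $37.09
Charitable contribution: $112.76
Garnishment: $2,853.27 × 0.0182 = $51.93
Roth 401(k) contribution: $2,853.27 × 0.016 = $45.65
Total deductions = $206.87 + $707.12 + $57.07 + $21.68 + $37.09 + $112.76 + $51.93 + $45.65 = $1,240.17
Net pay = $2,853.27 − $1,240.17 = $1,613.10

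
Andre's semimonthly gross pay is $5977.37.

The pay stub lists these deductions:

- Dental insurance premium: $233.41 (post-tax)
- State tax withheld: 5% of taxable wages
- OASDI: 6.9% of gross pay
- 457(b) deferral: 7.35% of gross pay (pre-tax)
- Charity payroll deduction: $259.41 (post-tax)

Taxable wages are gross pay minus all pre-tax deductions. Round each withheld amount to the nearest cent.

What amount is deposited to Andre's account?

457(b) deferral: $5977.37 × 0.0735 = $439.34
Taxable wages = $5977.37 − $439.34 = $5538.03
State tax withheld: $5538.03 × 0.05 = $276.90
OASDI: $5977.37 × 0.069 = $412.44
Charity payroll deduction: $259.41
Dental insurance premium: $233.41
Total deductions = $439.34 + $276.90 + $412.44 + $259.41 + $233.41 = $1621.50
Net pay = $5977.37 − $1621.50 = $4355.87

$4355.87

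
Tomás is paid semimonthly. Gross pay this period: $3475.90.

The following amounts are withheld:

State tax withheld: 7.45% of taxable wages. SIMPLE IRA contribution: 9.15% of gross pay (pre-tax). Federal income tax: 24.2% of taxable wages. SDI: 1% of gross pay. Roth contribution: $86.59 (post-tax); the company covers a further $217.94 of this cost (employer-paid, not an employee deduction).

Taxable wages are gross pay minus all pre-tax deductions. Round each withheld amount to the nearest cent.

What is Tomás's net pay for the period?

$2037.05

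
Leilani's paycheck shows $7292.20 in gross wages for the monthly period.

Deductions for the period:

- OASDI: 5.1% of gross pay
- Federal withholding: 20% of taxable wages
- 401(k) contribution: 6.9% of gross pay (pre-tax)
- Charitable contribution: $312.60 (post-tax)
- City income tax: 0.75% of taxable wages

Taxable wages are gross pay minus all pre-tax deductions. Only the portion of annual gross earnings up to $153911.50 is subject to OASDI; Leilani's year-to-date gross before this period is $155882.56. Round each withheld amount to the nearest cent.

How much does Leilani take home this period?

$5067.71

401(k) contribution: $7292.20 × 0.069 = $503.16
Taxable wages = $7292.20 − $503.16 = $6789.04
Federal withholding: $6789.04 × 0.2 = $1357.81
City income tax: $6789.04 × 0.0075 = $50.92
OASDI: annual cap $153911.50 already reached (YTD $155882.56), so $0.00
Charitable contribution: $312.60
Total deductions = $503.16 + $1357.81 + $50.92 + $0.00 + $312.60 = $2224.49
Net pay = $7292.20 − $2224.49 = $5067.71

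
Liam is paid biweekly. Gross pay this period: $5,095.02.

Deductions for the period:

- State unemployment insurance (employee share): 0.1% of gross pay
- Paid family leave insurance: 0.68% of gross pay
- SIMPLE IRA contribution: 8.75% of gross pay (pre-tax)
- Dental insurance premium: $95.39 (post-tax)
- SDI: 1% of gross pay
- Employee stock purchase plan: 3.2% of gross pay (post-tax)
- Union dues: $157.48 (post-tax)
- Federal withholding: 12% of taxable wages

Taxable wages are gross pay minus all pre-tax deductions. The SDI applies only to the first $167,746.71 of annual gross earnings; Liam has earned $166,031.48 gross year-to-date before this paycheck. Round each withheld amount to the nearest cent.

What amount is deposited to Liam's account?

$3,618.49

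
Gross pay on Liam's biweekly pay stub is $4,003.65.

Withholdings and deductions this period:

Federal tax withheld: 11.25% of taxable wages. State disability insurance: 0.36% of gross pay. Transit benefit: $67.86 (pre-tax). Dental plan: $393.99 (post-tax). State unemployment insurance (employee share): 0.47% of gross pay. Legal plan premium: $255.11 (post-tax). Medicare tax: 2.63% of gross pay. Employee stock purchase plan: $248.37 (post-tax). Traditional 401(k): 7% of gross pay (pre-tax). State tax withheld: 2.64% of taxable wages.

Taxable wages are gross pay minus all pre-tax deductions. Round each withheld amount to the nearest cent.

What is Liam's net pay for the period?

$2,111.77

Transit benefit: $67.86
Traditional 401(k): $4,003.65 × 0.07 = $280.26
Pre-tax total = $67.86 + $280.26 = $348.12
Taxable wages = $4,003.65 − $348.12 = $3,655.53
Federal tax withheld: $3,655.53 × 0.1125 = $411.25
State tax withheld: $3,655.53 × 0.0264 = $96.51
State disability insurance: $4,003.65 × 0.0036 = $14.41
Medicare tax: $4,003.65 × 0.0263 = $105.30
State unemployment insurance (employee share): $4,003.65 × 0.0047 = $18.82
Legal plan premium: $255.11
Dental plan: $393.99
Employee stock purchase plan: $248.37
Total deductions = $67.86 + $280.26 + $411.25 + $96.51 + $14.41 + $105.30 + $18.82 + $255.11 + $393.99 + $248.37 = $1,891.88
Net pay = $4,003.65 − $1,891.88 = $2,111.77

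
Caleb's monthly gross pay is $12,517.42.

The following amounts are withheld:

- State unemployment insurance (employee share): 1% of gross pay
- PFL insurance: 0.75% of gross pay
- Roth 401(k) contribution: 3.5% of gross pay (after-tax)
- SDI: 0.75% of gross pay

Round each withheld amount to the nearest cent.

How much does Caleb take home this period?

$11,766.38

PFL insurance: $12,517.42 × 0.0075 = $93.88
SDI: $12,517.42 × 0.0075 = $93.88
State unemployment insurance (employee share): $12,517.42 × 0.01 = $125.17
Roth 401(k) contribution: $12,517.42 × 0.035 = $438.11
Total deductions = $93.88 + $93.88 + $125.17 + $438.11 = $751.04
Net pay = $12,517.42 − $751.04 = $11,766.38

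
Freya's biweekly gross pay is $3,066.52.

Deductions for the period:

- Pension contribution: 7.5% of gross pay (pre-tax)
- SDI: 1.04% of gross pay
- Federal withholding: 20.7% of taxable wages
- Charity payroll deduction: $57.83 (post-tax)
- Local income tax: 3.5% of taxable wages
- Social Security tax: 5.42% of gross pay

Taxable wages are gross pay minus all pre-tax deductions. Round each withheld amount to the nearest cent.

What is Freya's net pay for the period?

$1,894.16

Pension contribution: $3,066.52 × 0.075 = $229.99
Taxable wages = $3,066.52 − $229.99 = $2,836.53
Local income tax: $2,836.53 × 0.035 = $99.28
Federal withholding: $2,836.53 × 0.207 = $587.16
SDI: $3,066.52 × 0.0104 = $31.89
Social Security tax: $3,066.52 × 0.0542 = $166.21
Charity payroll deduction: $57.83
Total deductions = $229.99 + $99.28 + $587.16 + $31.89 + $166.21 + $57.83 = $1,172.36
Net pay = $3,066.52 − $1,172.36 = $1,894.16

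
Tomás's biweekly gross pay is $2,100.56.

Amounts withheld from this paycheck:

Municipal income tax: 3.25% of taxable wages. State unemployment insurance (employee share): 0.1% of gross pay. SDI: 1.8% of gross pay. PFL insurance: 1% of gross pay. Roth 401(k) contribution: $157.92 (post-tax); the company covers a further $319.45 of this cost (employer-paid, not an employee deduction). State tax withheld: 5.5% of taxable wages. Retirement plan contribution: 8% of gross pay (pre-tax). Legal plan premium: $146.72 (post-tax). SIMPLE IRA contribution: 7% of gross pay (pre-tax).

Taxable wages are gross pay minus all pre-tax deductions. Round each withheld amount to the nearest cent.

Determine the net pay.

SIMPLE IRA contribution: $2,100.56 × 0.07 = $147.04
Retirement plan contribution: $2,100.56 × 0.08 = $168.04
Pre-tax total = $147.04 + $168.04 = $315.08
Taxable wages = $2,100.56 − $315.08 = $1,785.48
Municipal income tax: $1,785.48 × 0.0325 = $58.03
State tax withheld: $1,785.48 × 0.055 = $98.20
SDI: $2,100.56 × 0.018 = $37.81
PFL insurance: $2,100.56 × 0.01 = $21.01
State unemployment insurance (employee share): $2,100.56 × 0.001 = $2.10
Legal plan premium: $146.72
Roth 401(k) contribution: $157.92
(Employer's $319.45 toward Roth 401(k) contribution is not withheld from the employee.)
Total deductions = $147.04 + $168.04 + $58.03 + $98.20 + $37.81 + $21.01 + $2.10 + $146.72 + $157.92 = $836.87
Net pay = $2,100.56 − $836.87 = $1,263.69

$1,263.69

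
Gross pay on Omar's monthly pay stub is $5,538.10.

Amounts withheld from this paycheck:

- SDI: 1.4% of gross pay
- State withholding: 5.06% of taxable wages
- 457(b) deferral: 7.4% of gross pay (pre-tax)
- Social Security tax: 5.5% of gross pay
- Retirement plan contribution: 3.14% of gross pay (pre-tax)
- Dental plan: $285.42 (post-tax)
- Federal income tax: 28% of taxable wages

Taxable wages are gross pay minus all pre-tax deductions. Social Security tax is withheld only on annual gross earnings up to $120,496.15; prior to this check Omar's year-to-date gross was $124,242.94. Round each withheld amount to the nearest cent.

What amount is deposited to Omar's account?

$2,953.51

Retirement plan contribution: $5,538.10 × 0.0314 = $173.90
457(b) deferral: $5,538.10 × 0.074 = $409.82
Pre-tax total = $173.90 + $409.82 = $583.72
Taxable wages = $5,538.10 − $583.72 = $4,954.38
Federal income tax: $4,954.38 × 0.28 = $1,387.23
State withholding: $4,954.38 × 0.0506 = $250.69
SDI: $5,538.10 × 0.014 = $77.53
Social Security tax: annual cap $120,496.15 already reached (YTD $124,242.94), so $0.00
Dental plan: $285.42
Total deductions = $173.90 + $409.82 + $1,387.23 + $250.69 + $77.53 + $0.00 + $285.42 = $2,584.59
Net pay = $5,538.10 − $2,584.59 = $2,953.51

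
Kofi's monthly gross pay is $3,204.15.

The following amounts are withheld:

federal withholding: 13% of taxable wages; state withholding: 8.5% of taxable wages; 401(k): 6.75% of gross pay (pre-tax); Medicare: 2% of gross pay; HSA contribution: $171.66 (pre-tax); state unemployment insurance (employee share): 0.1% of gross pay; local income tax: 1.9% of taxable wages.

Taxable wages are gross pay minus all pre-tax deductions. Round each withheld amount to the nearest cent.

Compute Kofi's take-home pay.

$2,089.93

401(k): $3,204.15 × 0.0675 = $216.28
HSA contribution: $171.66
Pre-tax total = $216.28 + $171.66 = $387.94
Taxable wages = $3,204.15 − $387.94 = $2,816.21
Federal withholding: $2,816.21 × 0.13 = $366.11
State withholding: $2,816.21 × 0.085 = $239.38
Local income tax: $2,816.21 × 0.019 = $53.51
State unemployment insurance (employee share): $3,204.15 × 0.001 = $3.20
Medicare: $3,204.15 × 0.02 = $64.08
Total deductions = $216.28 + $171.66 + $366.11 + $239.38 + $53.51 + $3.20 + $64.08 = $1,114.22
Net pay = $3,204.15 − $1,114.22 = $2,089.93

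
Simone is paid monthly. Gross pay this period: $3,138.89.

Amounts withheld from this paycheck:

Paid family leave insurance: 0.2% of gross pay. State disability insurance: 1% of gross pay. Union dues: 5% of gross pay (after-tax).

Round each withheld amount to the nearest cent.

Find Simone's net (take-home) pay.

$2,944.28

State disability insurance: $3,138.89 × 0.01 = $31.39
Paid family leave insurance: $3,138.89 × 0.002 = $6.28
Union dues: $3,138.89 × 0.05 = $156.94
Total deductions = $31.39 + $6.28 + $156.94 = $194.61
Net pay = $3,138.89 − $194.61 = $2,944.28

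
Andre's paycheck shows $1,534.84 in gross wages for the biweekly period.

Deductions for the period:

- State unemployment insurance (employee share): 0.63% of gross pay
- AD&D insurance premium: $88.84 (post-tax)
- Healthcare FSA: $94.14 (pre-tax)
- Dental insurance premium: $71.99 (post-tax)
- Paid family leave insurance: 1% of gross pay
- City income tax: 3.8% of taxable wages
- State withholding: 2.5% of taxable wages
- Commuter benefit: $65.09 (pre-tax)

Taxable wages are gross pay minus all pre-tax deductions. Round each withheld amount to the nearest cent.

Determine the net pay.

$1,103.10

Commuter benefit: $65.09
Healthcare FSA: $94.14
Pre-tax total = $65.09 + $94.14 = $159.23
Taxable wages = $1,534.84 − $159.23 = $1,375.61
State withholding: $1,375.61 × 0.025 = $34.39
City income tax: $1,375.61 × 0.038 = $52.27
Paid family leave insurance: $1,534.84 × 0.01 = $15.35
State unemployment insurance (employee share): $1,534.84 × 0.0063 = $9.67
Dental insurance premium: $71.99
AD&D insurance premium: $88.84
Total deductions = $65.09 + $94.14 + $34.39 + $52.27 + $15.35 + $9.67 + $71.99 + $88.84 = $431.74
Net pay = $1,534.84 − $431.74 = $1,103.10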